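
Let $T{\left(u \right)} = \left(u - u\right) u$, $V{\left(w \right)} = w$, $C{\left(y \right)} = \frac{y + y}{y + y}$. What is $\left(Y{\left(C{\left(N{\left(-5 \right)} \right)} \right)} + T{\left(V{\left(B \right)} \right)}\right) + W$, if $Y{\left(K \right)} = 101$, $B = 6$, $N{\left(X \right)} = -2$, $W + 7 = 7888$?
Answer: $7982$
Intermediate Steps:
$W = 7881$ ($W = -7 + 7888 = 7881$)
$C{\left(y \right)} = 1$ ($C{\left(y \right)} = \frac{2 y}{2 y} = 2 y \frac{1}{2 y} = 1$)
$T{\left(u \right)} = 0$ ($T{\left(u \right)} = 0 u = 0$)
$\left(Y{\left(C{\left(N{\left(-5 \right)} \right)} \right)} + T{\left(V{\left(B \right)} \right)}\right) + W = \left(101 + 0\right) + 7881 = 101 + 7881 = 7982$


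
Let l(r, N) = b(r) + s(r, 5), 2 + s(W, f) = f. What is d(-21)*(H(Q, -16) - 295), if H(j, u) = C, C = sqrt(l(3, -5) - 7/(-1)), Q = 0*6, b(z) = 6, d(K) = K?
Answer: 6111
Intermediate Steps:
s(W, f) = -2 + f
l(r, N) = 9 (l(r, N) = 6 + (-2 + 5) = 6 + 3 = 9)
Q = 0
C = 4 (C = sqrt(9 - 7/(-1)) = sqrt(9 - 7*(-1)) = sqrt(9 + 7) = sqrt(16) = 4)
H(j, u) = 4
d(-21)*(H(Q, -16) - 295) = -21*(4 - 295) = -21*(-291) = 6111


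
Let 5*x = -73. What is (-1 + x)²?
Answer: 6084/25 ≈ 243.36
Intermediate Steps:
x = -73/5 (x = (⅕)*(-73) = -73/5 ≈ -14.600)
(-1 + x)² = (-1 - 73/5)² = (-78/5)² = 6084/25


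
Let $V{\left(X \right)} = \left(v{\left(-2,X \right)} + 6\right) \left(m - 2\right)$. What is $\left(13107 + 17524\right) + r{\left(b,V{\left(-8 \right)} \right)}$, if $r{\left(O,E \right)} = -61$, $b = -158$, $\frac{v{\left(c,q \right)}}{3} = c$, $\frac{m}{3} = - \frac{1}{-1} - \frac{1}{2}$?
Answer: $30570$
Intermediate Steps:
$m = \frac{3}{2}$ ($m = 3 \left(- \frac{1}{-1} - \frac{1}{2}\right) = 3 \left(\left(-1\right) \left(-1\right) - \frac{1}{2}\right) = 3 \left(1 - \frac{1}{2}\right) = 3 \cdot \frac{1}{2} = \frac{3}{2} \approx 1.5$)
$v{\left(c,q \right)} = 3 c$
$V{\left(X \right)} = 0$ ($V{\left(X \right)} = \left(3 \left(-2\right) + 6\right) \left(\frac{3}{2} - 2\right) = \left(-6 + 6\right) \left(- \frac{1}{2}\right) = 0 \left(- \frac{1}{2}\right) = 0$)
$\left(13107 + 17524\right) + r{\left(b,V{\left(-8 \right)} \right)} = \left(13107 + 17524\right) - 61 = 30631 - 61 = 30570$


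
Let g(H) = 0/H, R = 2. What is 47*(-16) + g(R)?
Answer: -752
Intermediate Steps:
g(H) = 0
47*(-16) + g(R) = 47*(-16) + 0 = -752 + 0 = -752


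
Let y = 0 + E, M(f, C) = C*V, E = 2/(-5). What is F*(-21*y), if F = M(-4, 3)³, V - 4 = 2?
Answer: 244944/5 ≈ 48989.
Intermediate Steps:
E = -⅖ (E = 2*(-⅕) = -⅖ ≈ -0.40000)
V = 6 (V = 4 + 2 = 6)
M(f, C) = 6*C (M(f, C) = C*6 = 6*C)
y = -⅖ (y = 0 - ⅖ = -⅖ ≈ -0.40000)
F = 5832 (F = (6*3)³ = 18³ = 5832)
F*(-21*y) = 5832*(-21*(-⅖)) = 5832*(42/5) = 244944/5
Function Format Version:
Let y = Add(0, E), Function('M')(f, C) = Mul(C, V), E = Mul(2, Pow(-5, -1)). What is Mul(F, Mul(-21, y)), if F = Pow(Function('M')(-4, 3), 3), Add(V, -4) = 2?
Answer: Rational(244944, 5) ≈ 48989.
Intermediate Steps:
E = Rational(-2, 5) (E = Mul(2, Rational(-1, 5)) = Rational(-2, 5) ≈ -0.40000)
V = 6 (V = Add(4, 2) = 6)
Function('M')(f, C) = Mul(6, C) (Function('M')(f, C) = Mul(C, 6) = Mul(6, C))
y = Rational(-2, 5) (y = Add(0, Rational(-2, 5)) = Rational(-2, 5) ≈ -0.40000)
F = 5832 (F = Pow(Mul(6, 3), 3) = Pow(18, 3) = 5832)
Mul(F, Mul(-21, y)) = Mul(5832, Mul(-21, Rational(-2, 5))) = Mul(5832, Rational(42, 5)) = Rational(244944, 5)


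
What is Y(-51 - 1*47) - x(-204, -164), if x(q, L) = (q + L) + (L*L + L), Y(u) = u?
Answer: -26462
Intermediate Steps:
x(q, L) = q + L² + 2*L (x(q, L) = (L + q) + (L² + L) = (L + q) + (L + L²) = q + L² + 2*L)
Y(-51 - 1*47) - x(-204, -164) = (-51 - 1*47) - (-204 + (-164)² + 2*(-164)) = (-51 - 47) - (-204 + 26896 - 328) = -98 - 1*26364 = -98 - 26364 = -26462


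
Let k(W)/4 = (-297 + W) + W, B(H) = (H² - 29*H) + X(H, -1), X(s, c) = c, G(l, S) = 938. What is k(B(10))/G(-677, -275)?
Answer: -194/67 ≈ -2.8955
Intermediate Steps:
B(H) = -1 + H² - 29*H (B(H) = (H² - 29*H) - 1 = -1 + H² - 29*H)
k(W) = -1188 + 8*W (k(W) = 4*((-297 + W) + W) = 4*(-297 + 2*W) = -1188 + 8*W)
k(B(10))/G(-677, -275) = (-1188 + 8*(-1 + 10² - 29*10))/938 = (-1188 + 8*(-1 + 100 - 290))*(1/938) = (-1188 + 8*(-191))*(1/938) = (-1188 - 1528)*(1/938) = -2716*1/938 = -194/67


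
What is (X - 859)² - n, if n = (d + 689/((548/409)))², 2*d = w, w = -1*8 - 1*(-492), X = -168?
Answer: 144997887727/300304 ≈ 4.8284e+5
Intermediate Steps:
w = 484 (w = -8 + 492 = 484)
d = 242 (d = (½)*484 = 242)
n = 171741449889/300304 (n = (242 + 689/((548/409)))² = (242 + 689/((548*(1/409))))² = (242 + 689/(548/409))² = (242 + 689*(409/548))² = (242 + 281801/548)² = (414417/548)² = 171741449889/300304 ≈ 5.7189e+5)
(X - 859)² - n = (-168 - 859)² - 1*171741449889/300304 = (-1027)² - 171741449889/300304 = 1054729 - 171741449889/300304 = 144997887727/300304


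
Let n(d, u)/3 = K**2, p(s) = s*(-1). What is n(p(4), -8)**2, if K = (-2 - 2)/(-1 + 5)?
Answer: 9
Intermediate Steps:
p(s) = -s
K = -1 (K = -4/4 = -4*1/4 = -1)
n(d, u) = 3 (n(d, u) = 3*(-1)**2 = 3*1 = 3)
n(p(4), -8)**2 = 3**2 = 9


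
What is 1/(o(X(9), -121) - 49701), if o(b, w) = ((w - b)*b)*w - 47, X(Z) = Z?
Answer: 1/91822 ≈ 1.0891e-5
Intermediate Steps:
o(b, w) = -47 + b*w*(w - b) (o(b, w) = (b*(w - b))*w - 47 = b*w*(w - b) - 47 = -47 + b*w*(w - b))
1/(o(X(9), -121) - 49701) = 1/((-47 + 9*(-121)² - 1*(-121)*9²) - 49701) = 1/((-47 + 9*14641 - 1*(-121)*81) - 49701) = 1/((-47 + 131769 + 9801) - 49701) = 1/(141523 - 49701) = 1/91822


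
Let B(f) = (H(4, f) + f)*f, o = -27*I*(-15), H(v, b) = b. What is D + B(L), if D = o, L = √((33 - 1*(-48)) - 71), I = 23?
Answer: 9335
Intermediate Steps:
o = 9315 (o = -27*23*(-15) = -621*(-15) = 9315)
L = √10 (L = √((33 + 48) - 71) = √(81 - 71) = √10 ≈ 3.1623)
D = 9315
B(f) = 2*f² (B(f) = (f + f)*f = (2*f)*f = 2*f²)
D + B(L) = 9315 + 2*(√10)² = 9315 + 2*10 = 9315 + 20 = 9335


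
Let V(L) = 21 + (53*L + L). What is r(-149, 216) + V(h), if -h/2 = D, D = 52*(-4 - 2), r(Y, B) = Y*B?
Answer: 1533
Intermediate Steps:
r(Y, B) = B*Y
D = -312 (D = 52*(-6) = -312)
h = 624 (h = -2*(-312) = 624)
V(L) = 21 + 54*L
r(-149, 216) + V(h) = 216*(-149) + (21 + 54*624) = -32184 + (21 + 33696) = -32184 + 33717 = 1533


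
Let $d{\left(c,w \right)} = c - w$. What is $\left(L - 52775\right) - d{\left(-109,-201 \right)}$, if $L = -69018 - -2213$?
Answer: $-119672$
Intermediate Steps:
$L = -66805$ ($L = -69018 + 2213 = -66805$)
$\left(L - 52775\right) - d{\left(-109,-201 \right)} = \left(-66805 - 52775\right) - \left(-109 - -201\right) = \left(-66805 - 52775\right) - \left(-109 + 201\right) = -119580 - 92 = -119672$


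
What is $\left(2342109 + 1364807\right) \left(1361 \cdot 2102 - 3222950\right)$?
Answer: $-1342378077248$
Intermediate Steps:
$\left(2342109 + 1364807\right) \left(1361 \cdot 2102 - 3222950\right) = 3706916 \left(2860822 - 3222950\right) = 3706916 \left(-362128\right) = -1342378077248$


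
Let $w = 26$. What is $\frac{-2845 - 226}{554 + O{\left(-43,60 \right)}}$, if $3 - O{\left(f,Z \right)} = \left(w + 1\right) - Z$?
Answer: $- \frac{3071}{590} \approx -5.2051$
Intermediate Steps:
$O{\left(f,Z \right)} = -24 + Z$ ($O{\left(f,Z \right)} = 3 - \left(\left(26 + 1\right) - Z\right) = 3 - \left(27 - Z\right) = 3 + \left(-27 + Z\right) = -24 + Z$)
$\frac{-2845 - 226}{554 + O{\left(-43,60 \right)}} = \frac{-2845 - 226}{554 + \left(-24 + 60\right)} = - \frac{3071}{554 + 36} = - \frac{3071}{590}$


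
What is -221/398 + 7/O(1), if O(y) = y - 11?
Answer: -1249/995 ≈ -1.2553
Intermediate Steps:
O(y) = -11 + y
-221/398 + 7/O(1) = -221/398 + 7/(-11 + 1) = -221*1/398 + 7/(-10) = -221/398 + 7*(-⅒) = -221/398 - 7/10 = -1249/995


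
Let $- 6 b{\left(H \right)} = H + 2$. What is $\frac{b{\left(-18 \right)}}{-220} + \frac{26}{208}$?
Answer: $\frac{149}{1320} \approx 0.11288$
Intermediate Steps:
$b{\left(H \right)} = - \frac{1}{3} - \frac{H}{6}$ ($b{\left(H \right)} = - \frac{H + 2}{6} = - \frac{2 + H}{6} = - \frac{1}{3} - \frac{H}{6}$)
$\frac{b{\left(-18 \right)}}{-220} + \frac{26}{208} = \frac{- \frac{1}{3} - -3}{-220} + \frac{26}{208} = \left(- \frac{1}{3} + 3\right) \left(- \frac{1}{220}\right) + 26 \cdot \frac{1}{208} = \frac{8}{3} \left(- \frac{1}{220}\right) + \frac{1}{8} = - \frac{2}{165} + \frac{1}{8} = \frac{149}{1320}$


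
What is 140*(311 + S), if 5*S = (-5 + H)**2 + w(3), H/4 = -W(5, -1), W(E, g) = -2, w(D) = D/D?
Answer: 43820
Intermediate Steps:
w(D) = 1
H = 8 (H = 4*(-1*(-2)) = 4*2 = 8)
S = 2 (S = ((-5 + 8)**2 + 1)/5 = (3**2 + 1)/5 = (9 + 1)/5 = (1/5)*10 = 2)
140*(311 + S) = 140*(311 + 2) = 140*313 = 43820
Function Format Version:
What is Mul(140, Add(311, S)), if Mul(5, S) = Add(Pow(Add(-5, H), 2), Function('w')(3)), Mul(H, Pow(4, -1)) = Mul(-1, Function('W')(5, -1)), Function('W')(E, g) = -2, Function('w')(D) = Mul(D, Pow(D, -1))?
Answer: 43820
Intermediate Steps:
Function('w')(D) = 1
H = 8 (H = Mul(4, Mul(-1, -2)) = Mul(4, 2) = 8)
S = 2 (S = Mul(Rational(1, 5), Add(Pow(Add(-5, 8), 2), 1)) = Mul(Rational(1, 5), Add(Pow(3, 2), 1)) = Mul(Rational(1, 5), Add(9, 1)) = Mul(Rational(1, 5), 10) = 2)
Mul(140, Add(311, S)) = Mul(140, Add(311, 2)) = Mul(140, 313) = 43820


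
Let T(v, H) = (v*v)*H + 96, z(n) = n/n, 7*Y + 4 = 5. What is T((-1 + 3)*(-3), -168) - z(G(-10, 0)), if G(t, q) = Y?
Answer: -5953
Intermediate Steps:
Y = ⅐ (Y = -4/7 + (⅐)*5 = -4/7 + 5/7 = ⅐ ≈ 0.14286)
G(t, q) = ⅐
z(n) = 1
T(v, H) = 96 + H*v² (T(v, H) = v²*H + 96 = H*v² + 96 = 96 + H*v²)
T((-1 + 3)*(-3), -168) - z(G(-10, 0)) = (96 - 168*9*(-1 + 3)²) - 1*1 = (96 - 168*(2*(-3))²) - 1 = (96 - 168*(-6)²) - 1 = (96 - 168*36) - 1 = (96 - 6048) - 1 = -5952 - 1 = -5953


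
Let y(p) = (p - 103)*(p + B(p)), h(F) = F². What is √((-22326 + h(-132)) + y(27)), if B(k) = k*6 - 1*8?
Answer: I*√18658 ≈ 136.59*I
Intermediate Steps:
B(k) = -8 + 6*k (B(k) = 6*k - 8 = -8 + 6*k)
y(p) = (-103 + p)*(-8 + 7*p) (y(p) = (p - 103)*(p + (-8 + 6*p)) = (-103 + p)*(-8 + 7*p))
√((-22326 + h(-132)) + y(27)) = √((-22326 + (-132)²) + (824 - 729*27 + 7*27²)) = √((-22326 + 17424) + (824 - 19683 + 7*729)) = √(-4902 + (824 - 19683 + 5103)) = √(-4902 - 13756) = √(-18658) = I*√18658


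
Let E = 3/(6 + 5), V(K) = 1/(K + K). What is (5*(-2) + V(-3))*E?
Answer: -61/22 ≈ -2.7727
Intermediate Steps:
V(K) = 1/(2*K)
E = 3/11 ≈ 0.27273
(5*(-2) + V(-3))*E = (5*(-2) + (1/2)/(-3))*(3/11) = (-10 + (1/2)*(-1/3))*(3/11) = (-10 - 1/6)*(3/11) = -61/6*3/11 = -61/22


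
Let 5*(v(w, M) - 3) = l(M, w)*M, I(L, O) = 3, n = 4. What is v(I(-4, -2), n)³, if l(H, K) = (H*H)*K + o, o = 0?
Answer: 8869743/125 ≈ 70958.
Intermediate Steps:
l(H, K) = K*H² (l(H, K) = (H*H)*K + 0 = H²*K + 0 = K*H² + 0 = K*H²)
v(w, M) = 3 + w*M³/5 (v(w, M) = 3 + ((w*M²)*M)/5 = 3 + (w*M³)/5 = 3 + w*M³/5)
v(I(-4, -2), n)³ = (3 + (⅕)*3*4³)³ = (3 + (⅕)*3*64)³ = (3 + 192/5)³ = (207/5)³ = 8869743/125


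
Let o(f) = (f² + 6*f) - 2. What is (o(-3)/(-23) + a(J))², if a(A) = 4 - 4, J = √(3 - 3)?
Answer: 121/529 ≈ 0.22873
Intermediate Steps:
o(f) = -2 + f² + 6*f
J = 0 (J = √0 = 0)
a(A) = 0
(o(-3)/(-23) + a(J))² = ((-2 + (-3)² + 6*(-3))/(-23) + 0)² = ((-2 + 9 - 18)*(-1/23) + 0)² = (-11*(-1/23) + 0)² = (11/23 + 0)² = (11/23)² = 121/529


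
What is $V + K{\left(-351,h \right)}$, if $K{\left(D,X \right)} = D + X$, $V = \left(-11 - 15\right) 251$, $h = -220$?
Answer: $-7097$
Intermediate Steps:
$V = -6526$ ($V = \left(-26\right) 251 = -6526$)
$V + K{\left(-351,h \right)} = -6526 - 571 = -7097$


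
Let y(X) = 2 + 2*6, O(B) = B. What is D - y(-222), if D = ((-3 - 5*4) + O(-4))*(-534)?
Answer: 14404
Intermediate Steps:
D = 14418 (D = ((-3 - 5*4) - 4)*(-534) = ((-3 - 20) - 4)*(-534) = (-23 - 4)*(-534) = -27*(-534) = 14418)
y(X) = 14 (y(X) = 2 + 12 = 14)
D - y(-222) = 14418 - 1*14 = 14418 - 14 = 14404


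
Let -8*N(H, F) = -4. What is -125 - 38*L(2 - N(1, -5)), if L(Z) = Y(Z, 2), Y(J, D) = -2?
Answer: -49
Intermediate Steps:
N(H, F) = ½ (N(H, F) = -⅛*(-4) = ½)
L(Z) = -2
-125 - 38*L(2 - N(1, -5)) = -125 - 38*(-2) = -125 + 76 = -49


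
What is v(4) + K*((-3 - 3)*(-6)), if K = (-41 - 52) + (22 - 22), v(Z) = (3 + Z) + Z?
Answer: -3337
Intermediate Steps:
v(Z) = 3 + 2*Z
K = -93 (K = -93 + 0 = -93)
v(4) + K*((-3 - 3)*(-6)) = (3 + 2*4) - 93*(-3 - 3)*(-6) = (3 + 8) - (-558)*(-6) = 11 - 93*36 = 11 - 3348 = -3337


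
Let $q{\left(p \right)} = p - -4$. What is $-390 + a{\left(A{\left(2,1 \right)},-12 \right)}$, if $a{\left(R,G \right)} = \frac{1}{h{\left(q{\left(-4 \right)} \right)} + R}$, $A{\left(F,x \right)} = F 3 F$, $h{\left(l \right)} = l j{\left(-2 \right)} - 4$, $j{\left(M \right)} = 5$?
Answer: $- \frac{3119}{8} \approx -389.88$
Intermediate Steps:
$q{\left(p \right)} = 4 + p$ ($q{\left(p \right)} = p + 4 = 4 + p$)
$h{\left(l \right)} = -4 + 5 l$ ($h{\left(l \right)} = l 5 - 4 = 5 l - 4 = -4 + 5 l$)
$A{\left(F,x \right)} = 3 F^{2}$ ($A{\left(F,x \right)} = 3 F F = 3 F^{2}$)
$a{\left(R,G \right)} = \frac{1}{-4 + R}$ ($a{\left(R,G \right)} = \frac{1}{\left(-4 + 5 \left(4 - 4\right)\right) + R} = \frac{1}{\left(-4 + 5 \cdot 0\right) + R} = \frac{1}{\left(-4 + 0\right) + R} = \frac{1}{-4 + R}$)
$-390 + a{\left(A{\left(2,1 \right)},-12 \right)} = -390 + \frac{1}{-4 + 3 \cdot 2^{2}} = -390 + \frac{1}{-4 + 3 \cdot 4} = -390 + \frac{1}{-4 + 12} = -390 + \frac{1}{8} = - \frac{3119}{8}$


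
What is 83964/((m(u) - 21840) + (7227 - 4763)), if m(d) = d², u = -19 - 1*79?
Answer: -20991/2443 ≈ -8.5923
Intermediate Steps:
u = -98 (u = -19 - 79 = -98)
83964/((m(u) - 21840) + (7227 - 4763)) = 83964/(((-98)² - 21840) + (7227 - 4763)) = 83964/((9604 - 21840) + 2464) = 83964/(-12236 + 2464) = 83964/(-9772) = 83964*(-1/9772) = -20991/2443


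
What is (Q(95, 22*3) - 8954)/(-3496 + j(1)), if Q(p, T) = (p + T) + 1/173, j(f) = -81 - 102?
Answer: 1521188/636467 ≈ 2.3900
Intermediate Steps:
j(f) = -183
Q(p, T) = 1/173 + T + p (Q(p, T) = (T + p) + 1/173 = 1/173 + T + p)
(Q(95, 22*3) - 8954)/(-3496 + j(1)) = ((1/173 + 22*3 + 95) - 8954)/(-3496 - 183) = ((1/173 + 66 + 95) - 8954)/(-3679) = (27854/173 - 8954)*(-1/3679) = -1521188/173*(-1/3679) = 1521188/636467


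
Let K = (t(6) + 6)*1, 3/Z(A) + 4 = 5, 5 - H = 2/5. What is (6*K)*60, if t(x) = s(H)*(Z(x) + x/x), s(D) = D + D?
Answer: 15408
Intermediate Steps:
H = 23/5 (H = 5 - 2/5 = 23/5 ≈ 4.6000)
s(D) = 2*D
Z(A) = 3 (Z(A) = 3/(-4 + 5) = 3/1 = 3*1 = 3)
t(x) = 184/5 (t(x) = (2*(23/5))*(3 + x/x) = 46*(3 + 1)/5 = (46/5)*4 = 184/5)
K = 214/5 (K = (184/5 + 6)*1 = (214/5)*1 = 214/5 ≈ 42.800)
(6*K)*60 = (6*(214/5))*60 = (1284/5)*60 = 15408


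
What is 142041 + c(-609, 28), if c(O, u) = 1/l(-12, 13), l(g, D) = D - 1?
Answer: 1704493/12 ≈ 1.4204e+5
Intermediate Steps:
l(g, D) = -1 + D
c(O, u) = 1/12 (c(O, u) = 1/(-1 + 13) = 1/12)
142041 + c(-609, 28) = 142041 + 1/12 = 1704493/12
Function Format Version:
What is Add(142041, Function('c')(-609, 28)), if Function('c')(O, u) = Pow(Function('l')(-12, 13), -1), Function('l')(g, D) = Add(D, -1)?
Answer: Rational(1704493, 12) ≈ 1.4204e+5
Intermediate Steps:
Function('l')(g, D) = Add(-1, D)
Function('c')(O, u) = Rational(1, 12) (Function('c')(O, u) = Pow(Add(-1, 13), -1) = Pow(12, -1) = Rational(1, 12))
Add(142041, Function('c')(-609, 28)) = Add(142041, Rational(1, 12)) = Rational(1704493, 12)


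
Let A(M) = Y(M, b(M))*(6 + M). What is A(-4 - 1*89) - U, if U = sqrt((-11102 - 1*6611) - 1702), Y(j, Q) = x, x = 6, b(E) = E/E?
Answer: -522 - I*sqrt(19415) ≈ -522.0 - 139.34*I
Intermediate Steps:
b(E) = 1
Y(j, Q) = 6
U = I*sqrt(19415) (U = sqrt((-11102 - 6611) - 1702) = sqrt(-17713 - 1702) = sqrt(-19415) = I*sqrt(19415) ≈ 139.34*I)
A(M) = 36 + 6*M (A(M) = 6*(6 + M) = 36 + 6*M)
A(-4 - 1*89) - U = (36 + 6*(-4 - 1*89)) - I*sqrt(19415) = (36 + 6*(-4 - 89)) - I*sqrt(19415) = (36 + 6*(-93)) - I*sqrt(19415) = (36 - 558) - I*sqrt(19415) = -522 - I*sqrt(19415)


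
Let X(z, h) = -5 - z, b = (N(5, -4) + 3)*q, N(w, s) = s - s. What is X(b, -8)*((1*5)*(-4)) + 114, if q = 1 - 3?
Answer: 94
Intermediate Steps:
N(w, s) = 0
q = -2
b = -6 (b = (0 + 3)*(-2) = 3*(-2) = -6)
X(b, -8)*((1*5)*(-4)) + 114 = (-5 - 1*(-6))*((1*5)*(-4)) + 114 = (-5 + 6)*(5*(-4)) + 114 = 1*(-20) + 114 = -20 + 114 = 94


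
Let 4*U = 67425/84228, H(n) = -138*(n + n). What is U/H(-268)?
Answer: 22475/8306902272 ≈ 2.7056e-6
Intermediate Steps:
H(n) = -276*n
U = 22475/112304 (U = (67425/84228)/4 = (67425*(1/84228))/4 = (¼)*(22475/28076) = 22475/112304 ≈ 0.20013)
U/H(-268) = 22475/(112304*((-276*(-268)))) = (22475/112304)/73968 = (22475/112304)*(1/73968) = 22475/8306902272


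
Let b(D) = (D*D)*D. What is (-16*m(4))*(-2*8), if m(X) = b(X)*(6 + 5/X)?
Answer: 118784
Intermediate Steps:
b(D) = D³ (b(D) = D²*D = D³)
m(X) = X³*(6 + 5/X)
(-16*m(4))*(-2*8) = (-16*4²*(5 + 6*4))*(-2*8) = -256*(5 + 24)*(-16) = -256*29*(-16) = -16*464*(-16) = -7424*(-16) = 118784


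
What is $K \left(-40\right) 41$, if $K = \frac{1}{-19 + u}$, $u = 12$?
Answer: $\frac{1640}{7} \approx 234.29$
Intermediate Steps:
$K = - \frac{1}{7}$ ($K = \frac{1}{-19 + 12} = \frac{1}{-7} = - \frac{1}{7} \approx -0.14286$)
$K \left(-40\right) 41 = \left(- \frac{1}{7}\right) \left(-40\right) 41 = \frac{40}{7} \cdot 41 = \frac{1640}{7}$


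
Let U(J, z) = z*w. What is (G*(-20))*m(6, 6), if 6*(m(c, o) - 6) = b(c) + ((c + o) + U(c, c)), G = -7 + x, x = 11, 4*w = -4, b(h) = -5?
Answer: -1480/3 ≈ -493.33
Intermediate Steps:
w = -1 (w = (¼)*(-4) = -1)
U(J, z) = -z (U(J, z) = z*(-1) = -z)
G = 4 (G = -7 + 11 = 4)
m(c, o) = 31/6 + o/6 (m(c, o) = 6 + (-5 + ((c + o) - c))/6 = 6 + (-5 + o)/6 = 6 + (-⅚ + o/6) = 31/6 + o/6)
(G*(-20))*m(6, 6) = (4*(-20))*(31/6 + (⅙)*6) = -80*(31/6 + 1) = -80*37/6 = -1480/3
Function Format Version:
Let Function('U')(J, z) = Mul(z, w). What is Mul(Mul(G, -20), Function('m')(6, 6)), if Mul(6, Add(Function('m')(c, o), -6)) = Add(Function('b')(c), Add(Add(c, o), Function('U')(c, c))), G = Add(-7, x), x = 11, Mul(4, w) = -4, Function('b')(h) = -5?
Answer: Rational(-1480, 3) ≈ -493.33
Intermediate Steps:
w = -1 (w = Mul(Rational(1, 4), -4) = -1)
Function('U')(J, z) = Mul(-1, z) (Function('U')(J, z) = Mul(z, -1) = Mul(-1, z))
G = 4 (G = Add(-7, 11) = 4)
Function('m')(c, o) = Add(Rational(31, 6), Mul(Rational(1, 6), o)) (Function('m')(c, o) = Add(6, Mul(Rational(1, 6), Add(-5, Add(Add(c, o), Mul(-1, c))))) = Add(6, Mul(Rational(1, 6), Add(-5, o))) = Add(6, Add(Rational(-5, 6), Mul(Rational(1, 6), o))) = Add(Rational(31, 6), Mul(Rational(1, 6), o)))
Mul(Mul(G, -20), Function('m')(6, 6)) = Mul(Mul(4, -20), Add(Rational(31, 6), Mul(Rational(1, 6), 6))) = Mul(-80, Add(Rational(31, 6), 1)) = Mul(-80, Rational(37, 6)) = Rational(-1480, 3)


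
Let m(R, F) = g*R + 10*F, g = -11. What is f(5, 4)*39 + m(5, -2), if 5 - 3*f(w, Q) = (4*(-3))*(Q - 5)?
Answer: -166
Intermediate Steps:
m(R, F) = -11*R + 10*F
f(w, Q) = -55/3 + 4*Q (f(w, Q) = 5/3 - 4*(-3)*(Q - 5)/3 = 5/3 - (-4)*(-5 + Q) = 5/3 - (60 - 12*Q)/3 = 5/3 + (-20 + 4*Q) = -55/3 + 4*Q)
f(5, 4)*39 + m(5, -2) = (-55/3 + 4*4)*39 + (-11*5 + 10*(-2)) = (-55/3 + 16)*39 + (-55 - 20) = -7/3*39 - 75 = -91 - 75 = -166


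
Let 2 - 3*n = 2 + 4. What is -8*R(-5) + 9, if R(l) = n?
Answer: 59/3 ≈ 19.667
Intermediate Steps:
n = -4/3 (n = 2/3 - (2 + 4)/3 = 2/3 - 1/3*6 = 2/3 - 2 = -4/3 ≈ -1.3333)
R(l) = -4/3
-8*R(-5) + 9 = -8*(-4/3) + 9 = 32/3 + 9 = 59/3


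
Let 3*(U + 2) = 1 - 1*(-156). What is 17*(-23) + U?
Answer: -1022/3 ≈ -340.67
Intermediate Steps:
U = 151/3 (U = -2 + (1 - 1*(-156))/3 = -2 + (1 + 156)/3 = -2 + (⅓)*157 = -2 + 157/3 = 151/3 ≈ 50.333)
17*(-23) + U = 17*(-23) + 151/3 = -391 + 151/3 = -1022/3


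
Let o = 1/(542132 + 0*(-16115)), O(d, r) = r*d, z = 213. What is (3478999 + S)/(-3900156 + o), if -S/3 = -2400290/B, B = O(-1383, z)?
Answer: -185198226741418244/207619217592828063 ≈ -0.89201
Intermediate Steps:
O(d, r) = d*r
B = -294579 (B = -1383*213 = -294579)
o = 1/542132 (o = 1/(542132 + 0) = 1/542132 ≈ 1.8446e-6)
S = -2400290/98193 (S = -(-7200870)/(-294579) = -(-7200870)*(-1)/294579 = -3*2400290/294579 = -2400290/98193 ≈ -24.445)
(3478999 + S)/(-3900156 + o) = (3478999 - 2400290/98193)/(-3900156 + 1/542132) = 341610948517/(98193*(-2114399372591/542132)) = (341610948517/98193)*(-542132/2114399372591) = -185198226741418244/207619217592828063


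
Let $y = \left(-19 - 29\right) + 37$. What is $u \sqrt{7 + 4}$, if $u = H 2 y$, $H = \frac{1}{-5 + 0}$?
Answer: $\frac{22 \sqrt{11}}{5} \approx 14.593$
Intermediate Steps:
$H = - \frac{1}{5}$ ($H = \frac{1}{-5} = - \frac{1}{5} \approx -0.2$)
$y = -11$ ($y = -48 + 37 = -11$)
$u = \frac{22}{5}$ ($u = \left(- \frac{1}{5}\right) 2 \left(-11\right) = \left(- \frac{2}{5}\right) \left(-11\right) = \frac{22}{5} \approx 4.4$)
$u \sqrt{7 + 4} = \frac{22 \sqrt{7 + 4}}{5} = \frac{22 \sqrt{11}}{5}$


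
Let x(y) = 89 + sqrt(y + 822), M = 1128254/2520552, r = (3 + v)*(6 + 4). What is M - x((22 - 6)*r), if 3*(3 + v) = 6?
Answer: -111600437/1260276 - sqrt(1142) ≈ -122.35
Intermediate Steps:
v = -1 (v = -3 + (1/3)*6 = -3 + 2 = -1)
r = 20 (r = (3 - 1)*(6 + 4) = 2*10 = 20)
M = 564127/1260276 (M = 1128254*(1/2520552) = 564127/1260276 ≈ 0.44762)
x(y) = 89 + sqrt(822 + y)
M - x((22 - 6)*r) = 564127/1260276 - (89 + sqrt(822 + (22 - 6)*20)) = 564127/1260276 - (89 + sqrt(822 + 16*20)) = 564127/1260276 - (89 + sqrt(822 + 320)) = 564127/1260276 - (89 + sqrt(1142)) = 564127/1260276 + (-89 - sqrt(1142)) = -111600437/1260276 - sqrt(1142)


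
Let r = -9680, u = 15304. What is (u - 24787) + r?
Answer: -19163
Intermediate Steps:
(u - 24787) + r = (15304 - 24787) - 9680 = -9483 - 9680 = -19163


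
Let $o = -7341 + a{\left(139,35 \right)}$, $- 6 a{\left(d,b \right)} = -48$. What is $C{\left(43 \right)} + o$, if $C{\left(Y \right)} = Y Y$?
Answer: $-5484$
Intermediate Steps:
$C{\left(Y \right)} = Y^{2}$
$a{\left(d,b \right)} = 8$ ($a{\left(d,b \right)} = \left(- \frac{1}{6}\right) \left(-48\right) = 8$)
$o = -7333$ ($o = -7341 + 8 = -7333$)
$C{\left(43 \right)} + o = 43^{2} - 7333 = 1849 - 7333 = -5484$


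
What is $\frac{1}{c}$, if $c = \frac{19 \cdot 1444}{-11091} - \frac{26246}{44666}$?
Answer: $- \frac{247695303}{758275381} \approx -0.32666$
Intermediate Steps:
$c = - \frac{758275381}{247695303}$ ($c = 27436 \left(- \frac{1}{11091}\right) - \frac{13123}{22333} = - \frac{27436}{11091} - \frac{13123}{22333} = - \frac{758275381}{247695303} \approx -3.0613$)
$\frac{1}{c} = \frac{1}{- \frac{758275381}{247695303}} = - \frac{247695303}{758275381}$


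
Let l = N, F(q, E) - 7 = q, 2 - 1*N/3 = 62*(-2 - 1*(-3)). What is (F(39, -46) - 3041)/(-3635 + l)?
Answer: 599/763 ≈ 0.78506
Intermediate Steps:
N = -180 (N = 6 - 186*(-2 - 1*(-3)) = 6 - 186*(-2 + 3) = 6 - 186 = -180)
F(q, E) = 7 + q
l = -180
(F(39, -46) - 3041)/(-3635 + l) = ((7 + 39) - 3041)/(-3635 - 180) = (46 - 3041)/(-3815) = -2995*(-1/3815) = 599/763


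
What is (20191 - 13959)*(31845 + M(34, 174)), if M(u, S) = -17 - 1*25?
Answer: 198196296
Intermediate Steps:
M(u, S) = -42 (M(u, S) = -17 - 25 = -42)
(20191 - 13959)*(31845 + M(34, 174)) = (20191 - 13959)*(31845 - 42) = 6232*31803 = 198196296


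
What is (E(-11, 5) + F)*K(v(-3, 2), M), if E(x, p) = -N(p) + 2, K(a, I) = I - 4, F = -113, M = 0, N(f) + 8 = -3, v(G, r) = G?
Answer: 400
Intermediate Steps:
N(f) = -11 (N(f) = -8 - 3 = -11)
K(a, I) = -4 + I
E(x, p) = 13 (E(x, p) = -1*(-11) + 2 = 11 + 2 = 13)
(E(-11, 5) + F)*K(v(-3, 2), M) = (13 - 113)*(-4 + 0) = -100*(-4) = 400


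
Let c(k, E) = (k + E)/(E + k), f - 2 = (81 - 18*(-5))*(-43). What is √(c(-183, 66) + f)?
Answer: 35*I*√6 ≈ 85.732*I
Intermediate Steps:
f = -7351 (f = 2 + (81 - 18*(-5))*(-43) = 2 + (81 + 90)*(-43) = 2 + 171*(-43) = 2 - 7353 = -7351)
c(k, E) = 1 (c(k, E) = (E + k)/(E + k) = 1)
√(c(-183, 66) + f) = √(1 - 7351) = √(-7350) = 35*I*√6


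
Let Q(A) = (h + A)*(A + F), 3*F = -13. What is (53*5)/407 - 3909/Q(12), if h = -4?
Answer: -4724129/74888 ≈ -63.083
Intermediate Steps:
F = -13/3 (F = (1/3)*(-13) = -13/3 ≈ -4.3333)
Q(A) = (-4 + A)*(-13/3 + A) (Q(A) = (-4 + A)*(A - 13/3) = (-4 + A)*(-13/3 + A))
(53*5)/407 - 3909/Q(12) = (53*5)/407 - 3909/(52/3 + 12**2 - 25/3*12) = 265*(1/407) - 3909/(52/3 + 144 - 100) = 265/407 - 3909/184/3 = 265/407 - 3909*3/184 = 265/407 - 11727/184 = -4724129/74888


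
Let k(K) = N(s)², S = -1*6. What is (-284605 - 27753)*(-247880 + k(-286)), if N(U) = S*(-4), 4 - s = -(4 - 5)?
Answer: 77247382832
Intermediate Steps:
S = -6
s = 3 (s = 4 - (-1)*(4 - 5) = 4 - (-1)*(-1) = 4 - 1*1 = 4 - 1 = 3)
N(U) = 24 (N(U) = -6*(-4) = 24)
k(K) = 576 (k(K) = 24² = 576)
(-284605 - 27753)*(-247880 + k(-286)) = (-284605 - 27753)*(-247880 + 576) = -312358*(-247304) = 77247382832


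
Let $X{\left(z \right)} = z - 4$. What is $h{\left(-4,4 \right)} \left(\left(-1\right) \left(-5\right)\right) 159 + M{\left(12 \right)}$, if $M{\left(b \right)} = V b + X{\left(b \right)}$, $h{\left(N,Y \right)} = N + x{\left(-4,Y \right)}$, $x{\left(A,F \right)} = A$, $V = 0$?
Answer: $-6352$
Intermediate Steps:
$X{\left(z \right)} = -4 + z$ ($X{\left(z \right)} = z - 4 = -4 + z$)
$h{\left(N,Y \right)} = -4 + N$ ($h{\left(N,Y \right)} = N - 4 = -4 + N$)
$M{\left(b \right)} = -4 + b$ ($M{\left(b \right)} = 0 b + \left(-4 + b\right) = 0 + \left(-4 + b\right) = -4 + b$)
$h{\left(-4,4 \right)} \left(\left(-1\right) \left(-5\right)\right) 159 + M{\left(12 \right)} = \left(-4 - 4\right) \left(\left(-1\right) \left(-5\right)\right) 159 + \left(-4 + 12\right) = \left(-8\right) 5 \cdot 159 + 8 = \left(-40\right) 159 + 8 = -6360 + 8 = -6352$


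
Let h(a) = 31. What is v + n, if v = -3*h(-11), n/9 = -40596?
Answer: -365457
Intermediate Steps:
n = -365364 (n = 9*(-40596) = -365364)
v = -93 (v = -3*31 = -93)
v + n = -93 - 365364 = -365457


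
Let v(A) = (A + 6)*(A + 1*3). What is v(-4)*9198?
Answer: -18396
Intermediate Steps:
v(A) = (3 + A)*(6 + A) (v(A) = (6 + A)*(A + 3) = (6 + A)*(3 + A) = (3 + A)*(6 + A))
v(-4)*9198 = (18 + (-4)² + 9*(-4))*9198 = (18 + 16 - 36)*9198 = -2*9198 = -18396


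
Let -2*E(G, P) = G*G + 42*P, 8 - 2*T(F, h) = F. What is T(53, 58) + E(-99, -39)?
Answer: -4104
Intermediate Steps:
T(F, h) = 4 - F/2
E(G, P) = -21*P - G²/2 (E(G, P) = -(G*G + 42*P)/2 = -(G² + 42*P)/2 = -21*P - G²/2)
T(53, 58) + E(-99, -39) = (4 - ½*53) + (-21*(-39) - ½*(-99)²) = (4 - 53/2) + (819 - ½*9801) = -45/2 + (819 - 9801/2) = -45/2 - 8163/2 = -4104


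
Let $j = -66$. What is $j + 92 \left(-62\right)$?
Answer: $-5770$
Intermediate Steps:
$j + 92 \left(-62\right) = -66 + 92 \left(-62\right) = -66 - 5704 = -5770$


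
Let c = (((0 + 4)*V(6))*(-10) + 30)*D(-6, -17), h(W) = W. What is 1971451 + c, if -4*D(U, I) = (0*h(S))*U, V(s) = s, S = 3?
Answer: 1971451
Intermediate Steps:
D(U, I) = 0 (D(U, I) = -0*3*U/4 = -0*U = -¼*0 = 0)
c = 0 (c = (((0 + 4)*6)*(-10) + 30)*0 = ((4*6)*(-10) + 30)*0 = (24*(-10) + 30)*0 = (-240 + 30)*0 = -210*0 = 0)
1971451 + c = 1971451 + 0 = 1971451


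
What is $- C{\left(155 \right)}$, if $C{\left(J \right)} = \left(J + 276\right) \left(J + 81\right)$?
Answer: $-101716$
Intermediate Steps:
$C{\left(J \right)} = \left(81 + J\right) \left(276 + J\right)$ ($C{\left(J \right)} = \left(276 + J\right) \left(81 + J\right) = \left(81 + J\right) \left(276 + J\right)$)
$- C{\left(155 \right)} = - (22356 + 155^{2} + 357 \cdot 155) = - (22356 + 24025 + 55335) = \left(-1\right) 101716 = -101716$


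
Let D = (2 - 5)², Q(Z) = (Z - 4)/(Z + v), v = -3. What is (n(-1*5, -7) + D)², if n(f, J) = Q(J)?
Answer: 10201/100 ≈ 102.01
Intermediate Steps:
Q(Z) = (-4 + Z)/(-3 + Z) (Q(Z) = (Z - 4)/(Z - 3) = (-4 + Z)/(-3 + Z))
n(f, J) = (-4 + J)/(-3 + J)
D = 9 (D = (-3)² = 9)
(n(-1*5, -7) + D)² = ((-4 - 7)/(-3 - 7) + 9)² = (-11/(-10) + 9)² = (-⅒*(-11) + 9)² = (11/10 + 9)² = (101/10)² = 10201/100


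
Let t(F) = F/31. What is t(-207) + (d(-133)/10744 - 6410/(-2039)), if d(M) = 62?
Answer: -1197946557/339558748 ≈ -3.5280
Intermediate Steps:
t(F) = F/31 (t(F) = F*(1/31) = F/31)
t(-207) + (d(-133)/10744 - 6410/(-2039)) = (1/31)*(-207) + (62/10744 - 6410/(-2039)) = -207/31 + (62*(1/10744) - 6410*(-1/2039)) = -207/31 + (31/5372 + 6410/2039) = -207/31 + 34497729/10953508 = -1197946557/339558748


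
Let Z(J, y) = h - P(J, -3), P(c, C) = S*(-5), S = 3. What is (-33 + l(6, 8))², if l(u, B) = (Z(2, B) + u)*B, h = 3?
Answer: 25281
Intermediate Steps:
P(c, C) = -15 (P(c, C) = 3*(-5) = -15)
Z(J, y) = 18 (Z(J, y) = 3 - 1*(-15) = 3 + 15 = 18)
l(u, B) = B*(18 + u) (l(u, B) = (18 + u)*B = B*(18 + u))
(-33 + l(6, 8))² = (-33 + 8*(18 + 6))² = (-33 + 8*24)² = (-33 + 192)² = 159² = 25281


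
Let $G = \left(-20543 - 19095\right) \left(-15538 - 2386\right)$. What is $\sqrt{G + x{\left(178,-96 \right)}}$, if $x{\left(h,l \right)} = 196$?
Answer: $2 \sqrt{177617927} \approx 26655.0$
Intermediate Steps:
$G = 710471512$ ($G = \left(-39638\right) \left(-17924\right) = 710471512$)
$\sqrt{G + x{\left(178,-96 \right)}} = \sqrt{710471512 + 196} = \sqrt{710471708} = 2 \sqrt{177617927}$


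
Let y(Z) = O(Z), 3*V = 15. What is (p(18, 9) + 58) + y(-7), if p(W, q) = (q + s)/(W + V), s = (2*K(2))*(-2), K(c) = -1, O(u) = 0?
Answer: 1347/23 ≈ 58.565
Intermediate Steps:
V = 5 (V = (⅓)*15 = 5)
y(Z) = 0
s = 4 (s = (2*(-1))*(-2) = -2*(-2) = 4)
p(W, q) = (4 + q)/(5 + W) (p(W, q) = (q + 4)/(W + 5) = (4 + q)/(5 + W))
(p(18, 9) + 58) + y(-7) = ((4 + 9)/(5 + 18) + 58) + 0 = (13/23 + 58) + 0 = 1347/23 + 0 = 1347/23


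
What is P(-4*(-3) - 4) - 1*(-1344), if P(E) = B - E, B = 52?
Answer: 1388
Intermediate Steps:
P(E) = 52 - E
P(-4*(-3) - 4) - 1*(-1344) = (52 - (-4*(-3) - 4)) - 1*(-1344) = (52 - (12 - 4)) + 1344 = (52 - 1*8) + 1344 = (52 - 8) + 1344 = 44 + 1344 = 1388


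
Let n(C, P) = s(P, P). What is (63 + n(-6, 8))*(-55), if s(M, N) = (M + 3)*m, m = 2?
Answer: -4675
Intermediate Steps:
s(M, N) = 6 + 2*M (s(M, N) = (M + 3)*2 = (3 + M)*2 = 6 + 2*M)
n(C, P) = 6 + 2*P
(63 + n(-6, 8))*(-55) = (63 + (6 + 2*8))*(-55) = (63 + (6 + 16))*(-55) = (63 + 22)*(-55) = 85*(-55) = -4675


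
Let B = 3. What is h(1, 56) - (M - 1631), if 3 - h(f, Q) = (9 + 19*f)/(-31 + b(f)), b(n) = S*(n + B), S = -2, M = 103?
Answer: 59737/39 ≈ 1531.7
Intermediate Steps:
b(n) = -6 - 2*n (b(n) = -2*(n + 3) = -2*(3 + n) = -6 - 2*n)
h(f, Q) = 3 - (9 + 19*f)/(-37 - 2*f) (h(f, Q) = 3 - (9 + 19*f)/(-31 + (-6 - 2*f)) = 3 - (9 + 19*f)/(-37 - 2*f))
h(1, 56) - (M - 1631) = 5*(24 + 5*1)/(37 + 2*1) - (103 - 1631) = 5*(24 + 5)/(37 + 2) - 1*(-1528) = 5*29/39 + 1528 = 5*(1/39)*29 + 1528 = 145/39 + 1528 = 59737/39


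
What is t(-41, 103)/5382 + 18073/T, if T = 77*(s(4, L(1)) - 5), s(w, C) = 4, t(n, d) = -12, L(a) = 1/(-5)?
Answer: -1473785/6279 ≈ -234.72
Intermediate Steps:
L(a) = -⅕
T = -77 (T = 77*(4 - 5) = 77*(-1) = -77)
t(-41, 103)/5382 + 18073/T = -12/5382 + 18073/(-77) = -12*1/5382 + 18073*(-1/77) = -2/897 - 1643/7 = -1473785/6279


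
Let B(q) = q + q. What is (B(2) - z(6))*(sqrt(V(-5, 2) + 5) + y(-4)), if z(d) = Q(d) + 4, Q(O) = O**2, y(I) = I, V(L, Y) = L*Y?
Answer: 144 - 36*I*sqrt(5) ≈ 144.0 - 80.498*I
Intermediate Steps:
B(q) = 2*q
z(d) = 4 + d**2 (z(d) = d**2 + 4 = 4 + d**2)
(B(2) - z(6))*(sqrt(V(-5, 2) + 5) + y(-4)) = (2*2 - (4 + 6**2))*(sqrt(-5*2 + 5) - 4) = (4 - (4 + 36))*(sqrt(-10 + 5) - 4) = (4 - 1*40)*(sqrt(-5) - 4) = (4 - 40)*(I*sqrt(5) - 4) = -36*(-4 + I*sqrt(5)) = 144 - 36*I*sqrt(5)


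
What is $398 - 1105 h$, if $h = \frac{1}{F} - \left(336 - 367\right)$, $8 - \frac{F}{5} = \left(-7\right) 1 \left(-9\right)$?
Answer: $- \frac{1861914}{55} \approx -33853.0$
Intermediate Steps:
$F = -275$ ($F = 40 - 5 \left(-7\right) 1 \left(-9\right) = 40 - 5 \left(\left(-7\right) \left(-9\right)\right) = 40 - 315 = -275$)
$h = \frac{8524}{275}$ ($h = \frac{1}{-275} - \left(336 - 367\right) = - \frac{1}{275} - -31 = - \frac{1}{275} + 31 = \frac{8524}{275} \approx 30.996$)
$398 - 1105 h = 398 - \frac{1883804}{55} = - \frac{1861914}{55}$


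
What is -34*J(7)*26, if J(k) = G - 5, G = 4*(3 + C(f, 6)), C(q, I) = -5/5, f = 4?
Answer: -2652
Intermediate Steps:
C(q, I) = -1 (C(q, I) = -5*1/5 = -1)
G = 8 (G = 4*(3 - 1) = 4*2 = 8)
J(k) = 3 (J(k) = 8 - 5 = 3)
-34*J(7)*26 = -34*3*26 = -102*26 = -2652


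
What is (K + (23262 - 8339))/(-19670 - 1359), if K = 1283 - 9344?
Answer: -6862/21029 ≈ -0.32631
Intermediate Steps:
K = -8061
(K + (23262 - 8339))/(-19670 - 1359) = (-8061 + (23262 - 8339))/(-19670 - 1359) = (-8061 + 14923)/(-21029) = 6862*(-1/21029) = -6862/21029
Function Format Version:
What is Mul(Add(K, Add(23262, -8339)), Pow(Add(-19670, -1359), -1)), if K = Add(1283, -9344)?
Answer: Rational(-6862, 21029) ≈ -0.32631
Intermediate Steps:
K = -8061
Mul(Add(K, Add(23262, -8339)), Pow(Add(-19670, -1359), -1)) = Mul(Add(-8061, Add(23262, -8339)), Pow(Add(-19670, -1359), -1)) = Mul(Add(-8061, 14923), Pow(-21029, -1)) = Mul(6862, Rational(-1, 21029)) = Rational(-6862, 21029)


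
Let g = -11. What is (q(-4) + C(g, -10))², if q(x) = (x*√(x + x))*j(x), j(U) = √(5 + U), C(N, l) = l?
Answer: -28 + 160*I*√2 ≈ -28.0 + 226.27*I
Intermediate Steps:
q(x) = √2*x^(3/2)*√(5 + x) (q(x) = (x*√(x + x))*√(5 + x) = (x*√(2*x))*√(5 + x) = (x*(√2*√x))*√(5 + x) = (√2*x^(3/2))*√(5 + x) = √2*x^(3/2)*√(5 + x))
(q(-4) + C(g, -10))² = ((-4)^(3/2)*√(10 + 2*(-4)) - 10)² = ((-8*I)*√(10 - 8) - 10)² = ((-8*I)*√2 - 10)² = (-8*I*√2 - 10)² = (-10 - 8*I*√2)²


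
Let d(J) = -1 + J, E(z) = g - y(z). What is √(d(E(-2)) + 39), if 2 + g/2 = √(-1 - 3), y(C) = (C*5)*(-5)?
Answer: 2*√(-4 + I) ≈ 0.4962 + 4.0307*I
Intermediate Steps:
y(C) = -25*C (y(C) = (5*C)*(-5) = -25*C)
g = -4 + 4*I (g = -4 + 2*√(-1 - 3) = -4 + 2*√(-4) = -4 + 2*(2*I) = -4 + 4*I ≈ -4.0 + 4.0*I)
E(z) = -4 + 4*I + 25*z (E(z) = (-4 + 4*I) - (-25)*z = (-4 + 4*I) + 25*z = -4 + 4*I + 25*z)
√(d(E(-2)) + 39) = √((-1 + (-4 + 4*I + 25*(-2))) + 39) = √((-1 + (-4 + 4*I - 50)) + 39) = √((-1 + (-54 + 4*I)) + 39) = √((-55 + 4*I) + 39) = √(-16 + 4*I)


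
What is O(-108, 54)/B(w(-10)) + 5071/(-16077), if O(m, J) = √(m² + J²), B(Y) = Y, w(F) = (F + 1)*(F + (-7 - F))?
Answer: -5071/16077 + 6*√5/7 ≈ 1.6012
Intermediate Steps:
w(F) = -7 - 7*F (w(F) = (1 + F)*(-7) = -7 - 7*F)
O(m, J) = √(J² + m²)
O(-108, 54)/B(w(-10)) + 5071/(-16077) = √(54² + (-108)²)/(-7 - 7*(-10)) + 5071/(-16077) = √(2916 + 11664)/(-7 + 70) + 5071*(-1/16077) = √14580/63 - 5071/16077 = (54*√5)*(1/63) - 5071/16077 = 6*√5/7 - 5071/16077 = -5071/16077 + 6*√5/7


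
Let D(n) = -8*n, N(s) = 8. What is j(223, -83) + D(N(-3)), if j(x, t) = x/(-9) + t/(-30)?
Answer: -7741/90 ≈ -86.011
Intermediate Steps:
j(x, t) = -x/9 - t/30 (j(x, t) = x*(-⅑) + t*(-1/30) = -x/9 - t/30)
j(223, -83) + D(N(-3)) = (-⅑*223 - 1/30*(-83)) - 8*8 = (-223/9 + 83/30) - 64 = -1981/90 - 64 = -7741/90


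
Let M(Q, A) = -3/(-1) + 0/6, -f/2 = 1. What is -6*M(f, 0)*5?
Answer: -90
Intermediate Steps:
f = -2 (f = -2*1 = -2)
M(Q, A) = 3 (M(Q, A) = -3*(-1) + 0*(⅙) = 3 + 0 = 3)
-6*M(f, 0)*5 = -6*3*5 = -18*5 = -90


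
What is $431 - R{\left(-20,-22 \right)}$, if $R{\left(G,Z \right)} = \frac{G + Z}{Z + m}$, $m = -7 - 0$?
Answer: $\frac{12457}{29} \approx 429.55$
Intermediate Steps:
$m = -7$ ($m = -7 + 0 = -7$)
$R{\left(G,Z \right)} = \frac{G + Z}{-7 + Z}$ ($R{\left(G,Z \right)} = \frac{G + Z}{Z - 7} = \frac{G + Z}{-7 + Z}$)
$431 - R{\left(-20,-22 \right)} = 431 - \frac{-20 - 22}{-7 - 22} = 431 - \frac{1}{-29} \left(-42\right) = 431 - \left(- \frac{1}{29}\right) \left(-42\right) = 431 - \frac{42}{29} = \frac{12457}{29}$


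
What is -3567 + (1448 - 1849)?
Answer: -3968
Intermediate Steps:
-3567 + (1448 - 1849) = -3567 - 401 = -3968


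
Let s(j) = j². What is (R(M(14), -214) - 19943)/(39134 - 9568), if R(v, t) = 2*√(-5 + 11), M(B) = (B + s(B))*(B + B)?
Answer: -19943/29566 + √6/14783 ≈ -0.67436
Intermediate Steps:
M(B) = 2*B*(B + B²) (M(B) = (B + B²)*(B + B) = (B + B²)*(2*B) = 2*B*(B + B²))
R(v, t) = 2*√6
(R(M(14), -214) - 19943)/(39134 - 9568) = (2*√6 - 19943)/(39134 - 9568) = (-19943 + 2*√6)/29566 = (-19943 + 2*√6)*(1/29566) = -19943/29566 + √6/14783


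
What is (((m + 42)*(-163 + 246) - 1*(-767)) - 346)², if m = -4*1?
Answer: 12780625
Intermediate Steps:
m = -4
(((m + 42)*(-163 + 246) - 1*(-767)) - 346)² = (((-4 + 42)*(-163 + 246) - 1*(-767)) - 346)² = ((38*83 + 767) - 346)² = ((3154 + 767) - 346)² = (3921 - 346)² = 3575² = 12780625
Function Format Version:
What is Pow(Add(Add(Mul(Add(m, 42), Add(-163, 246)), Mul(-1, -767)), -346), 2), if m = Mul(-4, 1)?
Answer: 12780625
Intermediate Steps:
m = -4
Pow(Add(Add(Mul(Add(m, 42), Add(-163, 246)), Mul(-1, -767)), -346), 2) = Pow(Add(Add(Mul(Add(-4, 42), Add(-163, 246)), Mul(-1, -767)), -346), 2) = Pow(Add(Add(Mul(38, 83), 767), -346), 2) = Pow(Add(Add(3154, 767), -346), 2) = Pow(Add(3921, -346), 2) = Pow(3575, 2) = 12780625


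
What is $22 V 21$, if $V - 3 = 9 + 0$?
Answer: $5544$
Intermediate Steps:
$V = 12$ ($V = 3 + \left(9 + 0\right) = 3 + 9 = 12$)
$22 V 21 = 22 \cdot 12 \cdot 21 = 264 \cdot 21 = 5544$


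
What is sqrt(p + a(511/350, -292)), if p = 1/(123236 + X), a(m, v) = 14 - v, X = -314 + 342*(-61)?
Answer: sqrt(1093062635)/1890 ≈ 17.493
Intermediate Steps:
X = -21176 (X = -314 - 20862 = -21176)
p = 1/102060 (p = 1/(123236 - 21176) = 1/102060 ≈ 9.7982e-6)
sqrt(p + a(511/350, -292)) = sqrt(1/102060 + (14 - 1*(-292))) = sqrt(1/102060 + (14 + 292)) = sqrt(1/102060 + 306) = sqrt(31230361/102060) = sqrt(1093062635)/1890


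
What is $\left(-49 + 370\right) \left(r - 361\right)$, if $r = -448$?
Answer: $-259689$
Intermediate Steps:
$\left(-49 + 370\right) \left(r - 361\right) = \left(-49 + 370\right) \left(-448 - 361\right) = 321 \left(-809\right) = -259689$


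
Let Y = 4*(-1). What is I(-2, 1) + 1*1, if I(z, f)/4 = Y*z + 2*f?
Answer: 41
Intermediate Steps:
Y = -4
I(z, f) = -16*z + 8*f (I(z, f) = 4*(-4*z + 2*f) = -16*z + 8*f)
I(-2, 1) + 1*1 = (-16*(-2) + 8*1) + 1*1 = (32 + 8) + 1 = 40 + 1 = 41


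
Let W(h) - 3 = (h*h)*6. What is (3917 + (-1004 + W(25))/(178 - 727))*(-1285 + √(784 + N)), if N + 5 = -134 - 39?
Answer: -2759773940/549 + 2147684*√606/549 ≈ -4.9306e+6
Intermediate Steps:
W(h) = 3 + 6*h² (W(h) = 3 + (h*h)*6 = 3 + h²*6 = 3 + 6*h²)
N = -178 (N = -5 + (-134 - 39) = -5 - 173 = -178)
(3917 + (-1004 + W(25))/(178 - 727))*(-1285 + √(784 + N)) = (3917 + (-1004 + (3 + 6*25²))/(178 - 727))*(-1285 + √(784 - 178)) = (3917 + (-1004 + (3 + 6*625))/(-549))*(-1285 + √606) = (3917 + (-1004 + (3 + 3750))*(-1/549))*(-1285 + √606) = (3917 + (-1004 + 3753)*(-1/549))*(-1285 + √606) = (3917 + 2749*(-1/549))*(-1285 + √606) = (3917 - 2749/549)*(-1285 + √606) = 2147684*(-1285 + √606)/549 = -2759773940/549 + 2147684*√606/549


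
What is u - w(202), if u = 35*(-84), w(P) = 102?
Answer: -3042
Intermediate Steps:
u = -2940
u - w(202) = -2940 - 1*102 = -2940 - 102 = -3042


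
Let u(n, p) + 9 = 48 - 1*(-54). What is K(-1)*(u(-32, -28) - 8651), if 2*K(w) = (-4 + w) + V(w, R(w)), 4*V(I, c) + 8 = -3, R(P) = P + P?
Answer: 132649/4 ≈ 33162.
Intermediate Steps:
R(P) = 2*P
V(I, c) = -11/4 (V(I, c) = -2 + (¼)*(-3) = -2 - ¾ = -11/4)
u(n, p) = 93 (u(n, p) = -9 + (48 - 1*(-54)) = -9 + (48 + 54) = -9 + 102 = 93)
K(w) = -27/8 + w/2 (K(w) = ((-4 + w) - 11/4)/2 = (-27/4 + w)/2 = -27/8 + w/2)
K(-1)*(u(-32, -28) - 8651) = (-27/8 + (½)*(-1))*(93 - 8651) = (-27/8 - ½)*(-8558) = -31/8*(-8558) = 132649/4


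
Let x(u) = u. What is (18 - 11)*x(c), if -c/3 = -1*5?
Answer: 105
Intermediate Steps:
c = 15 (c = -(-3)*5 = -3*(-5) = 15)
(18 - 11)*x(c) = (18 - 11)*15 = 7*15 = 105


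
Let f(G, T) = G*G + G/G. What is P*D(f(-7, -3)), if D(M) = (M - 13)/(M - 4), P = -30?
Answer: -555/23 ≈ -24.130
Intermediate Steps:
f(G, T) = 1 + G² (f(G, T) = G² + 1 = 1 + G²)
D(M) = (-13 + M)/(-4 + M)
P*D(f(-7, -3)) = -30*(-13 + (1 + (-7)²))/(-4 + (1 + (-7)²)) = -30*(-13 + (1 + 49))/(-4 + (1 + 49)) = -30*(-13 + 50)/(-4 + 50) = -30*37/46 = -555/23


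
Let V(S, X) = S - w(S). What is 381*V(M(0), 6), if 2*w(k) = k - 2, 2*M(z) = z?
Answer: 381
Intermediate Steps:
M(z) = z/2
w(k) = -1 + k/2 (w(k) = (k - 2)/2 = (-2 + k)/2 = -1 + k/2)
V(S, X) = 1 + S/2 (V(S, X) = S - (-1 + S/2) = S + (1 - S/2) = 1 + S/2)
381*V(M(0), 6) = 381*(1 + ((½)*0)/2) = 381*(1 + (½)*0) = 381*(1 + 0) = 381*1 = 381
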